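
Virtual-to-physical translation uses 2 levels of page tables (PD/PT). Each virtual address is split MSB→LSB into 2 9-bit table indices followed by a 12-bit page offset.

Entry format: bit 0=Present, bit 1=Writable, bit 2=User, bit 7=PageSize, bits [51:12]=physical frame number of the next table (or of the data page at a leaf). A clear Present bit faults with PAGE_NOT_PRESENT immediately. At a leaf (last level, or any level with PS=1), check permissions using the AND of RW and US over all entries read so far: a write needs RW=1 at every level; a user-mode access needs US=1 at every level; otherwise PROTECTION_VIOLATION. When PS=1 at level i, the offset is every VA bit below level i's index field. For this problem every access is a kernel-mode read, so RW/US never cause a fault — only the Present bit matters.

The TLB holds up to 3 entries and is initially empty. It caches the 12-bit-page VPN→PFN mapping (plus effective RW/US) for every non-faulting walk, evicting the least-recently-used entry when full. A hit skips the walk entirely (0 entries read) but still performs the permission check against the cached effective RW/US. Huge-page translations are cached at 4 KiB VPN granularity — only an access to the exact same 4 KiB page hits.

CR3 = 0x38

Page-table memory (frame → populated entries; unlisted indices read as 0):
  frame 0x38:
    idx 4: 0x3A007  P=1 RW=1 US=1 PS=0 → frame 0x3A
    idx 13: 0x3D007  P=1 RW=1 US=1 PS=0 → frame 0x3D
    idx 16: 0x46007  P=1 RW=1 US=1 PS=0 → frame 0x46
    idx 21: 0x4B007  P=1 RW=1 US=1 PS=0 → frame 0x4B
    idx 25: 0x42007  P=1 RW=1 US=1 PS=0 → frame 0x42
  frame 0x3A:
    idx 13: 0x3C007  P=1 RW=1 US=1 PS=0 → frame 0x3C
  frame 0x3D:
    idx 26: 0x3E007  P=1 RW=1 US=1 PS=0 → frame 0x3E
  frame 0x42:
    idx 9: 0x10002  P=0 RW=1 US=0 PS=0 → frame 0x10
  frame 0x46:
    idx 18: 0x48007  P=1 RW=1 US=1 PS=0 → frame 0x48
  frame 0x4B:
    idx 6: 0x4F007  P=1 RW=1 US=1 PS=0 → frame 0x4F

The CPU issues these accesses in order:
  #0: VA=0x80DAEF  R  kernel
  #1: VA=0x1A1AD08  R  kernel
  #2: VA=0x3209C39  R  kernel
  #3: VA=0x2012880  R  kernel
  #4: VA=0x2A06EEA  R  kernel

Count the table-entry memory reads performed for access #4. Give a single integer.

Walk each access:
#0 VA=0x80DAEF (r,kernel):
  lvl0: tbl 0x38, slot 4 ⇒ 0x3A007 (P1/RW1/US1/PS0)
  lvl1: tbl 0x3A, slot 13 ⇒ 0x3C007 (P1/RW1/US1/PS0)
  ✓ 0x3CAEF  — 2 lookups
#1 VA=0x1A1AD08 (r,kernel):
  lvl0: tbl 0x38, slot 13 ⇒ 0x3D007 (P1/RW1/US1/PS0)
  lvl1: tbl 0x3D, slot 26 ⇒ 0x3E007 (P1/RW1/US1/PS0)
  ✓ 0x3ED08  — 2 lookups
#2 VA=0x3209C39 (r,kernel):
  lvl0: tbl 0x38, slot 25 ⇒ 0x42007 (P1/RW1/US1/PS0)
  lvl1: tbl 0x42, slot 9 ⇒ 0x10002 (P0/RW1/US0/PS0)
  ⇒ fault: PAGE_NOT_PRESENT  — 2 lookups
#3 VA=0x2012880 (r,kernel):
  lvl0: tbl 0x38, slot 16 ⇒ 0x46007 (P1/RW1/US1/PS0)
  lvl1: tbl 0x46, slot 18 ⇒ 0x48007 (P1/RW1/US1/PS0)
  ✓ 0x48880  — 2 lookups
#4 VA=0x2A06EEA (r,kernel):
  lvl0: tbl 0x38, slot 21 ⇒ 0x4B007 (P1/RW1/US1/PS0)
  lvl1: tbl 0x4B, slot 6 ⇒ 0x4F007 (P1/RW1/US1/PS0)
  ✓ 0x4FEEA  — 2 lookups

Entries read for #4: 2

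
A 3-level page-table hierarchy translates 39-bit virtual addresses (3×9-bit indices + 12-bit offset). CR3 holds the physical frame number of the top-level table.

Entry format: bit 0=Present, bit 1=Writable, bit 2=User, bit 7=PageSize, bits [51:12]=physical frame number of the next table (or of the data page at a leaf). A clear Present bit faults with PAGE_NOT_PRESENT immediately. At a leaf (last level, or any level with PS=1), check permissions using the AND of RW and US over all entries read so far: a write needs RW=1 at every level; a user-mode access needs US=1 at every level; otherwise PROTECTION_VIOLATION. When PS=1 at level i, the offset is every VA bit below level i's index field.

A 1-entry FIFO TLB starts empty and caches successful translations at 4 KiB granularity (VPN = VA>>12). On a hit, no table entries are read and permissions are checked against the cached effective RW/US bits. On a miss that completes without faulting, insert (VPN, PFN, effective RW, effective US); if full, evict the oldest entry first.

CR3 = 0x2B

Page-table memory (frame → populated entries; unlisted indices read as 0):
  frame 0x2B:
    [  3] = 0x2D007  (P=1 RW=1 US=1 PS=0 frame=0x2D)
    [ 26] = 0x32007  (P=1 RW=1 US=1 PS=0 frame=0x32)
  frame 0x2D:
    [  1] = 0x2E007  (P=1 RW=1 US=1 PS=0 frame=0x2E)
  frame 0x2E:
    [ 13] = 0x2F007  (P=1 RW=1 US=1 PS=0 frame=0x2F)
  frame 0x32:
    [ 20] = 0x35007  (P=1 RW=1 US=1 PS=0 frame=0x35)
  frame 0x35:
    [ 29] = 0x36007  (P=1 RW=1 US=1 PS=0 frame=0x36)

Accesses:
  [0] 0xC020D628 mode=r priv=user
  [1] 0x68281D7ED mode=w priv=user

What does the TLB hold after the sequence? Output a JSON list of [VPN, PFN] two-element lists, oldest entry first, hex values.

Walk each access:
#0 VA=0xC020D628 (r,user):
  L0: frame=0x2B idx=3 entry=0x2D007 [P=1 RW=1 US=1 PS=0]
  L1: frame=0x2D idx=1 entry=0x2E007 [P=1 RW=1 US=1 PS=0]
  L2: frame=0x2E idx=13 entry=0x2F007 [P=1 RW=1 US=1 PS=0]
  → PA=0x2F628  (3 entries read)
#1 VA=0x68281D7ED (w,user):
  L0: frame=0x2B idx=26 entry=0x32007 [P=1 RW=1 US=1 PS=0]
  L1: frame=0x32 idx=20 entry=0x35007 [P=1 RW=1 US=1 PS=0]
  L2: frame=0x35 idx=29 entry=0x36007 [P=1 RW=1 US=1 PS=0]
  → PA=0x367ED  (3 entries read)

TLB: [["0x68281D", "0x36"]]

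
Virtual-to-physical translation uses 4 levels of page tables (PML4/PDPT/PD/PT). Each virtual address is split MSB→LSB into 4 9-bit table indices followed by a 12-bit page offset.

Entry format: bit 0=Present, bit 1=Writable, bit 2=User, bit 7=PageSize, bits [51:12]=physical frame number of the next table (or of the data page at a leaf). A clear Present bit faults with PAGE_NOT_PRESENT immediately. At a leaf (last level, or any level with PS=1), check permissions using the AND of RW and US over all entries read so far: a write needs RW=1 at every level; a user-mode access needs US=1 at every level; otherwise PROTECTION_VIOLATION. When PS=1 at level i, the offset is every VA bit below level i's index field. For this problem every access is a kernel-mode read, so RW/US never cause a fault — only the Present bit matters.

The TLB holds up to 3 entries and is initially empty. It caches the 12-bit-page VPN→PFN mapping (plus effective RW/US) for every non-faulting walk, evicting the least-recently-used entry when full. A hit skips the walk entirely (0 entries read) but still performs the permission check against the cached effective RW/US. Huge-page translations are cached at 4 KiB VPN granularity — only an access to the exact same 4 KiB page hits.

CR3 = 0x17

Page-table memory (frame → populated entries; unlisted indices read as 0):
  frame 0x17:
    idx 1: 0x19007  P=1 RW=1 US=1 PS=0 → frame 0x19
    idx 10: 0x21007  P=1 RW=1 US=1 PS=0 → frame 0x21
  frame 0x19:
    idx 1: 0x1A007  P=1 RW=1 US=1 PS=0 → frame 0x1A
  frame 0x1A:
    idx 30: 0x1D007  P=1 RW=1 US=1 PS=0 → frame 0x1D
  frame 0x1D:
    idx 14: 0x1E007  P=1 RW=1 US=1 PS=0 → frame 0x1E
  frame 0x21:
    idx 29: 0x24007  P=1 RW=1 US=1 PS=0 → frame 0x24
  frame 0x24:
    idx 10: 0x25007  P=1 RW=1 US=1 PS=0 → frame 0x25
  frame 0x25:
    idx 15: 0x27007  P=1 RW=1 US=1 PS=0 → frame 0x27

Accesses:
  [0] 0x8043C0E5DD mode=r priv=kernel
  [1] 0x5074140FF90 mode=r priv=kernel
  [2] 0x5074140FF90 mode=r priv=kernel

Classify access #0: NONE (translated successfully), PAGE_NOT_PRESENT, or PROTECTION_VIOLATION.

Per-access translation:
#0 VA=0x8043C0E5DD (r,kernel):
  L0: frame=0x17 idx=1 entry=0x19007 [P=1 RW=1 US=1 PS=0]
  L1: frame=0x19 idx=1 entry=0x1A007 [P=1 RW=1 US=1 PS=0]
  L2: frame=0x1A idx=30 entry=0x1D007 [P=1 RW=1 US=1 PS=0]
  L3: frame=0x1D idx=14 entry=0x1E007 [P=1 RW=1 US=1 PS=0]
  ⇒ phys 0x1E5DD  [4 reads]
#1 VA=0x5074140FF90 (r,kernel):
  L0: frame=0x17 idx=10 entry=0x21007 [P=1 RW=1 US=1 PS=0]
  L1: frame=0x21 idx=29 entry=0x24007 [P=1 RW=1 US=1 PS=0]
  L2: frame=0x24 idx=10 entry=0x25007 [P=1 RW=1 US=1 PS=0]
  L3: frame=0x25 idx=15 entry=0x27007 [P=1 RW=1 US=1 PS=0]
  ⇒ phys 0x27F90  [4 reads]
#2 VA=0x5074140FF90 (r,kernel):
  TLB hit vpn=0x5074140F → PA=0x27F90

Access #0 fault: NONE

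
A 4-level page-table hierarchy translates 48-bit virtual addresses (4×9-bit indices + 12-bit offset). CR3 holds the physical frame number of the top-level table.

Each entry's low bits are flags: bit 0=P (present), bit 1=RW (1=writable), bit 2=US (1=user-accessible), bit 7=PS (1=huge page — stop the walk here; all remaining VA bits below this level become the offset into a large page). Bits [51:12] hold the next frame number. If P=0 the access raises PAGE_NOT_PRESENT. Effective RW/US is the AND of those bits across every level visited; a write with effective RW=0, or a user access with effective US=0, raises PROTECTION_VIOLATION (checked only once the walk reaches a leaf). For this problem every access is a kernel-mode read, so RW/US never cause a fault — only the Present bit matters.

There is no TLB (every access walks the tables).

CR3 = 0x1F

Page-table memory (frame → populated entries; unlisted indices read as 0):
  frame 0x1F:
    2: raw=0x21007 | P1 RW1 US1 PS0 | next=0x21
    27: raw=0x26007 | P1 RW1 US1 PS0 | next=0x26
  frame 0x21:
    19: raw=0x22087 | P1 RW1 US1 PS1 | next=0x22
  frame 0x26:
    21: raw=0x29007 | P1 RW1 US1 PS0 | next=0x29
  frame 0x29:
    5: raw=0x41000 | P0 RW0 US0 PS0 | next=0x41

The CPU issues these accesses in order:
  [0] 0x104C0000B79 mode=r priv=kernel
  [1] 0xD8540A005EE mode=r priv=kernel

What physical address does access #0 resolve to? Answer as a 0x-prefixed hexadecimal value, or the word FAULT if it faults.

Per-access translation:
#0 VA=0x104C0000B79 (r,kernel):
  lvl0: tbl 0x1F, slot 2 ⇒ 0x21007 (P1/RW1/US1/PS0)
  lvl1: tbl 0x21, slot 19 ⇒ 0x22087 (P1/RW1/US1/PS1)
  ✓ 0x22B79 (huge @L1)  — 2 lookups
#1 VA=0xD8540A005EE (r,kernel):
  lvl0: tbl 0x1F, slot 27 ⇒ 0x26007 (P1/RW1/US1/PS0)
  lvl1: tbl 0x26, slot 21 ⇒ 0x29007 (P1/RW1/US1/PS0)
  lvl2: tbl 0x29, slot 5 ⇒ 0x41000 (P0/RW0/US0/PS0)
  ✗ PAGE_NOT_PRESENT  [3 reads]

Access #0 PA: 0x22B79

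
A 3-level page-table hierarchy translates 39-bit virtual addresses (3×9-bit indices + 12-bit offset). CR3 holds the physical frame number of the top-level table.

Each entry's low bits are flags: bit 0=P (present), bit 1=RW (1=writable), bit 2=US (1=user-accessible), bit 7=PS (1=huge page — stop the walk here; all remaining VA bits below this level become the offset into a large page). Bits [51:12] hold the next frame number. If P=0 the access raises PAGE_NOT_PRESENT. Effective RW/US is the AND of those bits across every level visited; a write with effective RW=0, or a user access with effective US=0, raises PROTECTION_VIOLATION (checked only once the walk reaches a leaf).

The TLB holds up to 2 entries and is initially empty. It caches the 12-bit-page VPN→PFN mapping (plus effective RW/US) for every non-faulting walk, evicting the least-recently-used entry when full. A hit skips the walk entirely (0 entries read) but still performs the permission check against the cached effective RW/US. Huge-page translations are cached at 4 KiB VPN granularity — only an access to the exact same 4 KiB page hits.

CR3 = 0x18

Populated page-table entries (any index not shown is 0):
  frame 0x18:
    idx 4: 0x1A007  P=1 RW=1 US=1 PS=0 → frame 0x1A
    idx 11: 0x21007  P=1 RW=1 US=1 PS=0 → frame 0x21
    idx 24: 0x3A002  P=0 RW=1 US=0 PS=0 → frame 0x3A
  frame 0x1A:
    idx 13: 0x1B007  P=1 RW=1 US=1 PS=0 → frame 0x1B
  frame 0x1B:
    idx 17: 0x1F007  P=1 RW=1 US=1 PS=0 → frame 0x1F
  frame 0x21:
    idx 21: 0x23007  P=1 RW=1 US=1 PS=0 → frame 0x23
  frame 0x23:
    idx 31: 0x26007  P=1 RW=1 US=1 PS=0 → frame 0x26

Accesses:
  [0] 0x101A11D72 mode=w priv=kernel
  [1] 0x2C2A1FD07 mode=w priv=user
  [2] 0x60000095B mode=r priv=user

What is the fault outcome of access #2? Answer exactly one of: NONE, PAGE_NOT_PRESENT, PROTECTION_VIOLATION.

Walk each access:
#0 VA=0x101A11D72 (w,kernel):
  L0: frame=0x18 idx=4 entry=0x1A007 [P=1 RW=1 US=1 PS=0]
  L1: frame=0x1A idx=13 entry=0x1B007 [P=1 RW=1 US=1 PS=0]
  L2: frame=0x1B idx=17 entry=0x1F007 [P=1 RW=1 US=1 PS=0]
  → PA=0x1FD72  (3 entries read)
#1 VA=0x2C2A1FD07 (w,user):
  L0: frame=0x18 idx=11 entry=0x21007 [P=1 RW=1 US=1 PS=0]
  L1: frame=0x21 idx=21 entry=0x23007 [P=1 RW=1 US=1 PS=0]
  L2: frame=0x23 idx=31 entry=0x26007 [P=1 RW=1 US=1 PS=0]
  → PA=0x26D07  (3 entries read)
#2 VA=0x60000095B (r,user):
  L0: frame=0x18 idx=24 entry=0x3A002 [P=0 RW=1 US=0 PS=0]
  ⇒ fault: PAGE_NOT_PRESENT  — 1 lookups

Access #2 fault: PAGE_NOT_PRESENT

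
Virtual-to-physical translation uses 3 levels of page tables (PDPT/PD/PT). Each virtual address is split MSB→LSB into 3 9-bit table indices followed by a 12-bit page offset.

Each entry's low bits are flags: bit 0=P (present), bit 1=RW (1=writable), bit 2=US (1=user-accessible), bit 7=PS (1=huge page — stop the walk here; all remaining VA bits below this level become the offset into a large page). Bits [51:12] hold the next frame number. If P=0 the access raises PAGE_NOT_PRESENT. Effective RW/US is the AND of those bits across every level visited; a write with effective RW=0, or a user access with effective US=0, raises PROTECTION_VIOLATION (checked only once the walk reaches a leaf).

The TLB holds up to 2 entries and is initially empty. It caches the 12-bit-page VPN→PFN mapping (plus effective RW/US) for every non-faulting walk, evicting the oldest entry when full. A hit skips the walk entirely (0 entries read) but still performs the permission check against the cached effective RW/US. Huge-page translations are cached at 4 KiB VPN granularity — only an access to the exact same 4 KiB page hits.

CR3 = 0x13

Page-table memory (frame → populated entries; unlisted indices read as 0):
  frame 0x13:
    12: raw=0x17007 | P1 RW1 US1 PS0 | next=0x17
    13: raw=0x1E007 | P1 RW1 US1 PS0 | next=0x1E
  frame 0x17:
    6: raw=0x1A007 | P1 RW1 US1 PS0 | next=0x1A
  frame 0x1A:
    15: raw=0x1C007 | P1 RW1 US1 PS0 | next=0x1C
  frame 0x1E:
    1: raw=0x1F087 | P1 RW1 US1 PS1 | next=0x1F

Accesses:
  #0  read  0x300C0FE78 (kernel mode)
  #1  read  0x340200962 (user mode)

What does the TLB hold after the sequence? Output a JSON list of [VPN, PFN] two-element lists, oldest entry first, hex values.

Per-access translation:
#0 VA=0x300C0FE78 (r,kernel):
  lvl0: tbl 0x13, slot 12 ⇒ 0x17007 (P1/RW1/US1/PS0)
  lvl1: tbl 0x17, slot 6 ⇒ 0x1A007 (P1/RW1/US1/PS0)
  lvl2: tbl 0x1A, slot 15 ⇒ 0x1C007 (P1/RW1/US1/PS0)
  ⇒ phys 0x1CE78  [3 reads]
#1 VA=0x340200962 (r,user):
  lvl0: tbl 0x13, slot 13 ⇒ 0x1E007 (P1/RW1/US1/PS0)
  lvl1: tbl 0x1E, slot 1 ⇒ 0x1F087 (P1/RW1/US1/PS1)
  ⇒ phys 0x1F962 (huge @L1)  [2 reads]

TLB: [["0x300C0F", "0x1C"], ["0x340200", "0x1F"]]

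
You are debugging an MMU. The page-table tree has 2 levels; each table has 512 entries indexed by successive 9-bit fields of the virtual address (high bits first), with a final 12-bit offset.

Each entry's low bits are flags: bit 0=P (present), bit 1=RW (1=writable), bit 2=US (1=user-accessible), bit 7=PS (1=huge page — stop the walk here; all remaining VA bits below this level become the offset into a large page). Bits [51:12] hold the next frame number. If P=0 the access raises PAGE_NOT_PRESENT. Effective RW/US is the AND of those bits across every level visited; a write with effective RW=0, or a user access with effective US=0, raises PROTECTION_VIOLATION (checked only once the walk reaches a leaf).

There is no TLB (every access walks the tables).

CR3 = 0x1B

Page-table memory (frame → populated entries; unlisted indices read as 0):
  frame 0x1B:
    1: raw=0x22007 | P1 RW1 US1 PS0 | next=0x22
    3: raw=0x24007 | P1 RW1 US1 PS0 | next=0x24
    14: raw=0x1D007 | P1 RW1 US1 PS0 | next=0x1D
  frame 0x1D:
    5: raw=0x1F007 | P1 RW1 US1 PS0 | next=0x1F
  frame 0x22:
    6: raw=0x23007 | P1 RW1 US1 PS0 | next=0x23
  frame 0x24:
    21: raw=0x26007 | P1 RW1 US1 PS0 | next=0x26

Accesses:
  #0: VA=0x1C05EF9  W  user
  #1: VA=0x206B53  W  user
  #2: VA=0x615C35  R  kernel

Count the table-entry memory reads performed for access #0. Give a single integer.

Per-access translation:
#0 VA=0x1C05EF9 (w,user):
  L0: frame=0x1B idx=14 entry=0x1D007 [P=1 RW=1 US=1 PS=0]
  L1: frame=0x1D idx=5 entry=0x1F007 [P=1 RW=1 US=1 PS=0]
  ⇒ phys 0x1FEF9  [2 reads]
#1 VA=0x206B53 (w,user):
  L0: frame=0x1B idx=1 entry=0x22007 [P=1 RW=1 US=1 PS=0]
  L1: frame=0x22 idx=6 entry=0x23007 [P=1 RW=1 US=1 PS=0]
  ⇒ phys 0x23B53  [2 reads]
#2 VA=0x615C35 (r,kernel):
  L0: frame=0x1B idx=3 entry=0x24007 [P=1 RW=1 US=1 PS=0]
  L1: frame=0x24 idx=21 entry=0x26007 [P=1 RW=1 US=1 PS=0]
  ⇒ phys 0x26C35  [2 reads]

Entries read for #0: 2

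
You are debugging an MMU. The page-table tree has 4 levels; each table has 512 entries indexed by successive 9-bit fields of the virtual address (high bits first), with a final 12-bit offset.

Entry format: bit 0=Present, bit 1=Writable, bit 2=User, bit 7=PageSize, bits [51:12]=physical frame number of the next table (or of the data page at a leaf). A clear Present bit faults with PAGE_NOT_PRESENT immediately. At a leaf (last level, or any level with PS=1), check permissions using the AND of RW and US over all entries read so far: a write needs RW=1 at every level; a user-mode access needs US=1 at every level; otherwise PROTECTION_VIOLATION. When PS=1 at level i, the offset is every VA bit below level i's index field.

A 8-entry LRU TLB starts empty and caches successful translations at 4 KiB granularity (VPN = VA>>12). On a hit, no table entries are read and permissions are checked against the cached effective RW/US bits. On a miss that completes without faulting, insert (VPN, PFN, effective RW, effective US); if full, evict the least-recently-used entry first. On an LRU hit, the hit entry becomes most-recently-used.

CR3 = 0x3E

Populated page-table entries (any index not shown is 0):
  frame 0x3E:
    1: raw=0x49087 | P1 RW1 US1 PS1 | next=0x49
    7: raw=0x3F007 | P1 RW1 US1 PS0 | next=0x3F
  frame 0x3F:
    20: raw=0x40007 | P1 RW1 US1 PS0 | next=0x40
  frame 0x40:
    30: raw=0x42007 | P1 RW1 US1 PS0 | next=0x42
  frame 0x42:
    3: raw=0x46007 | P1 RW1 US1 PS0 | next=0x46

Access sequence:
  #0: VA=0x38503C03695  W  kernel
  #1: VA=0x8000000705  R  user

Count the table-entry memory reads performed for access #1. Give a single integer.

Trace:
#0 VA=0x38503C03695 (w,kernel):
  lvl0: tbl 0x3E, slot 7 ⇒ 0x3F007 (P1/RW1/US1/PS0)
  lvl1: tbl 0x3F, slot 20 ⇒ 0x40007 (P1/RW1/US1/PS0)
  lvl2: tbl 0x40, slot 30 ⇒ 0x42007 (P1/RW1/US1/PS0)
  lvl3: tbl 0x42, slot 3 ⇒ 0x46007 (P1/RW1/US1/PS0)
  ✓ 0x46695  — 4 lookups
#1 VA=0x8000000705 (r,user):
  lvl0: tbl 0x3E, slot 1 ⇒ 0x49087 (P1/RW1/US1/PS1)
  ✓ 0x49705 (huge @L0)  — 1 lookups

Entries read for #1: 1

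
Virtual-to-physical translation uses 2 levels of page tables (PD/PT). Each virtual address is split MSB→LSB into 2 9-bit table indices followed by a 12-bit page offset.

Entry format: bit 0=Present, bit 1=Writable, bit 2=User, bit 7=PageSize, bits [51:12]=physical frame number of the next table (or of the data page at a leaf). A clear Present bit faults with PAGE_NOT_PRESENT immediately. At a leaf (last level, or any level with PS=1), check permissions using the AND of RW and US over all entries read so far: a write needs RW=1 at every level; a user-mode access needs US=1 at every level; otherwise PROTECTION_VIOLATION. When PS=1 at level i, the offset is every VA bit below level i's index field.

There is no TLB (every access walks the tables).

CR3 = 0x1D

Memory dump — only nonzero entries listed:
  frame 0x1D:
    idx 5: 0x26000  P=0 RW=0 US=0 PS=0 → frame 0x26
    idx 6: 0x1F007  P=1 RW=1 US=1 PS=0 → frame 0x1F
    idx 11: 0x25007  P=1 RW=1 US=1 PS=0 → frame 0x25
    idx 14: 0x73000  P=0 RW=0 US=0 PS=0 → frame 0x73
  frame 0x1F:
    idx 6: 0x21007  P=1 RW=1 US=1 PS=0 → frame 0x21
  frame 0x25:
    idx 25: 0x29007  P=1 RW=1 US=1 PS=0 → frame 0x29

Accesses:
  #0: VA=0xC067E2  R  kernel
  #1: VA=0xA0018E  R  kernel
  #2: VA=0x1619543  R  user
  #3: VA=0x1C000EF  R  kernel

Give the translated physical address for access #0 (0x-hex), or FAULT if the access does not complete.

Walk each access:
#0 VA=0xC067E2 (r,kernel):
  L0: frame=0x1D idx=6 entry=0x1F007 [P=1 RW=1 US=1 PS=0]
  L1: frame=0x1F idx=6 entry=0x21007 [P=1 RW=1 US=1 PS=0]
  ✓ 0x217E2  — 2 lookups
#1 VA=0xA0018E (r,kernel):
  L0: frame=0x1D idx=5 entry=0x26000 [P=0 RW=0 US=0 PS=0]
  → PAGE_NOT_PRESENT  (1 entries read)
#2 VA=0x1619543 (r,user):
  L0: frame=0x1D idx=11 entry=0x25007 [P=1 RW=1 US=1 PS=0]
  L1: frame=0x25 idx=25 entry=0x29007 [P=1 RW=1 US=1 PS=0]
  ✓ 0x29543  — 2 lookups
#3 VA=0x1C000EF (r,kernel):
  L0: frame=0x1D idx=14 entry=0x73000 [P=0 RW=0 US=0 PS=0]
  → PAGE_NOT_PRESENT  (1 entries read)

Access #0 PA: 0x217E2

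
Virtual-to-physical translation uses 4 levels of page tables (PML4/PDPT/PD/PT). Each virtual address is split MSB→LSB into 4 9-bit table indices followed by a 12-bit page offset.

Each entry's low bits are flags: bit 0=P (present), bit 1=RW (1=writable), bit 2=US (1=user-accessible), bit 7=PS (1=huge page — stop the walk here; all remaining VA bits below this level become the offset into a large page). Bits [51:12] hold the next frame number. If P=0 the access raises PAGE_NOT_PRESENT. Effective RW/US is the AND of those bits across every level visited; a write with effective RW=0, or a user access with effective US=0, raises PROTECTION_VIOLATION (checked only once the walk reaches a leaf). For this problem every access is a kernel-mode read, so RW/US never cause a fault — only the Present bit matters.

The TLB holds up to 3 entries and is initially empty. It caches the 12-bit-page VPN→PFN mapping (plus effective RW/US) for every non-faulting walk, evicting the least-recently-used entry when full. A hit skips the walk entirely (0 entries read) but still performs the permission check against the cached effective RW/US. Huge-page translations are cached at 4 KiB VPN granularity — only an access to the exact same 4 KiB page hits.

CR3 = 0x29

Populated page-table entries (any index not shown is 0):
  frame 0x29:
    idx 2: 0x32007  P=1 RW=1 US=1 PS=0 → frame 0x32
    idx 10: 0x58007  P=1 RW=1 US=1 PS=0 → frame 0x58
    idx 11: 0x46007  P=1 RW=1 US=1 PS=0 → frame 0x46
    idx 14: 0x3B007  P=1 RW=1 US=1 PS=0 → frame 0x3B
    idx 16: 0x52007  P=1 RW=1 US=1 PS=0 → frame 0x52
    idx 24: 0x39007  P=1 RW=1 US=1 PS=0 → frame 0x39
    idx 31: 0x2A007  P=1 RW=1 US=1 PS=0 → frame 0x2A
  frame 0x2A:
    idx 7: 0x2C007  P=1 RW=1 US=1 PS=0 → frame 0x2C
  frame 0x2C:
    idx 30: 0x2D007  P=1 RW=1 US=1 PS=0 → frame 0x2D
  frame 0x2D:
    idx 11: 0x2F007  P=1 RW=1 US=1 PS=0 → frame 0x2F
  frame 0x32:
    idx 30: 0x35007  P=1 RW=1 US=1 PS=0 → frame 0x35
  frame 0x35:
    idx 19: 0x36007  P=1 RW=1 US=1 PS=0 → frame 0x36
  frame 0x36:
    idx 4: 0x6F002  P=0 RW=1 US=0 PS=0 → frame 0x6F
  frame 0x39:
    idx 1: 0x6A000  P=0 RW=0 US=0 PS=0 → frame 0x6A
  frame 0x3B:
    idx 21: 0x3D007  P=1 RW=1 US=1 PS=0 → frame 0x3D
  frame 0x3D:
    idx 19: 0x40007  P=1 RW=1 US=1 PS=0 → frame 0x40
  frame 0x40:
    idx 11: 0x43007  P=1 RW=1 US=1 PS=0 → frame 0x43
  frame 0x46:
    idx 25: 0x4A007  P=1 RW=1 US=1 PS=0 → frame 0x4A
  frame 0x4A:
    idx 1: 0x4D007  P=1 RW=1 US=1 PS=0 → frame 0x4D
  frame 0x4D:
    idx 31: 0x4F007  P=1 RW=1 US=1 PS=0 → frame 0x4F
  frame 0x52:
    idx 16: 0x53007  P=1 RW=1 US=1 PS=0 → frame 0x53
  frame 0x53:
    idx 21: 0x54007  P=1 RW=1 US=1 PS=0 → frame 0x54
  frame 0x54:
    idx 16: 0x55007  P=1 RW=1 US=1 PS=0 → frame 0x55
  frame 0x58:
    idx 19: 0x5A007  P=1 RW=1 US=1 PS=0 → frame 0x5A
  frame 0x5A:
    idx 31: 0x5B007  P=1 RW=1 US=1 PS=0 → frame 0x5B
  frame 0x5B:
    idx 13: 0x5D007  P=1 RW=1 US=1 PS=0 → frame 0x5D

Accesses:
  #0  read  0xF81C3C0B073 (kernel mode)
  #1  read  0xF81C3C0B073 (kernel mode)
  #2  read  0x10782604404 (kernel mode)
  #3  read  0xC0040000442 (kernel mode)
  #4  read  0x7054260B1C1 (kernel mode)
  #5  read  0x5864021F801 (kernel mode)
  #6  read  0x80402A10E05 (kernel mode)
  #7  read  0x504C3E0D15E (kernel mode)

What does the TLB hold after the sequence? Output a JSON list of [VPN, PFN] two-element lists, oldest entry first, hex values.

Walk each access:
#0 VA=0xF81C3C0B073 (r,kernel):
  L0 @0x29[31] → 0x2A007  P=1,RW=1,US=1,PS=0
  L1 @0x2A[7] → 0x2C007  P=1,RW=1,US=1,PS=0
  L2 @0x2C[30] → 0x2D007  P=1,RW=1,US=1,PS=0
  L3 @0x2D[11] → 0x2F007  P=1,RW=1,US=1,PS=0
  → PA=0x2F073  (4 entries read)
#1 VA=0xF81C3C0B073 (r,kernel):
  TLB hit vpn=0xF81C3C0B → PA=0x2F073
#2 VA=0x10782604404 (r,kernel):
  L0 @0x29[2] → 0x32007  P=1,RW=1,US=1,PS=0
  L1 @0x32[30] → 0x35007  P=1,RW=1,US=1,PS=0
  L2 @0x35[19] → 0x36007  P=1,RW=1,US=1,PS=0
  L3 @0x36[4] → 0x6F002  P=0,RW=1,US=0,PS=0
  ⇒ fault: PAGE_NOT_PRESENT  — 4 lookups
#3 VA=0xC0040000442 (r,kernel):
  L0 @0x29[24] → 0x39007  P=1,RW=1,US=1,PS=0
  L1 @0x39[1] → 0x6A000  P=0,RW=0,US=0,PS=0
  ⇒ fault: PAGE_NOT_PRESENT  — 2 lookups
#4 VA=0x7054260B1C1 (r,kernel):
  L0 @0x29[14] → 0x3B007  P=1,RW=1,US=1,PS=0
  L1 @0x3B[21] → 0x3D007  P=1,RW=1,US=1,PS=0
  L2 @0x3D[19] → 0x40007  P=1,RW=1,US=1,PS=0
  L3 @0x40[11] → 0x43007  P=1,RW=1,US=1,PS=0
  → PA=0x431C1  (4 entries read)
#5 VA=0x5864021F801 (r,kernel):
  L0 @0x29[11] → 0x46007  P=1,RW=1,US=1,PS=0
  L1 @0x46[25] → 0x4A007  P=1,RW=1,US=1,PS=0
  L2 @0x4A[1] → 0x4D007  P=1,RW=1,US=1,PS=0
  L3 @0x4D[31] → 0x4F007  P=1,RW=1,US=1,PS=0
  → PA=0x4F801  (4 entries read)
#6 VA=0x80402A10E05 (r,kernel):
  L0 @0x29[16] → 0x52007  P=1,RW=1,US=1,PS=0
  L1 @0x52[16] → 0x53007  P=1,RW=1,US=1,PS=0
  L2 @0x53[21] → 0x54007  P=1,RW=1,US=1,PS=0
  L3 @0x54[16] → 0x55007  P=1,RW=1,US=1,PS=0
  → PA=0x55E05  (4 entries read)
#7 VA=0x504C3E0D15E (r,kernel):
  L0 @0x29[10] → 0x58007  P=1,RW=1,US=1,PS=0
  L1 @0x58[19] → 0x5A007  P=1,RW=1,US=1,PS=0
  L2 @0x5A[31] → 0x5B007  P=1,RW=1,US=1,PS=0
  L3 @0x5B[13] → 0x5D007  P=1,RW=1,US=1,PS=0
  → PA=0x5D15E  (4 entries read)

TLB: [["0x5864021F", "0x4F"], ["0x80402A10", "0x55"], ["0x504C3E0D", "0x5D"]]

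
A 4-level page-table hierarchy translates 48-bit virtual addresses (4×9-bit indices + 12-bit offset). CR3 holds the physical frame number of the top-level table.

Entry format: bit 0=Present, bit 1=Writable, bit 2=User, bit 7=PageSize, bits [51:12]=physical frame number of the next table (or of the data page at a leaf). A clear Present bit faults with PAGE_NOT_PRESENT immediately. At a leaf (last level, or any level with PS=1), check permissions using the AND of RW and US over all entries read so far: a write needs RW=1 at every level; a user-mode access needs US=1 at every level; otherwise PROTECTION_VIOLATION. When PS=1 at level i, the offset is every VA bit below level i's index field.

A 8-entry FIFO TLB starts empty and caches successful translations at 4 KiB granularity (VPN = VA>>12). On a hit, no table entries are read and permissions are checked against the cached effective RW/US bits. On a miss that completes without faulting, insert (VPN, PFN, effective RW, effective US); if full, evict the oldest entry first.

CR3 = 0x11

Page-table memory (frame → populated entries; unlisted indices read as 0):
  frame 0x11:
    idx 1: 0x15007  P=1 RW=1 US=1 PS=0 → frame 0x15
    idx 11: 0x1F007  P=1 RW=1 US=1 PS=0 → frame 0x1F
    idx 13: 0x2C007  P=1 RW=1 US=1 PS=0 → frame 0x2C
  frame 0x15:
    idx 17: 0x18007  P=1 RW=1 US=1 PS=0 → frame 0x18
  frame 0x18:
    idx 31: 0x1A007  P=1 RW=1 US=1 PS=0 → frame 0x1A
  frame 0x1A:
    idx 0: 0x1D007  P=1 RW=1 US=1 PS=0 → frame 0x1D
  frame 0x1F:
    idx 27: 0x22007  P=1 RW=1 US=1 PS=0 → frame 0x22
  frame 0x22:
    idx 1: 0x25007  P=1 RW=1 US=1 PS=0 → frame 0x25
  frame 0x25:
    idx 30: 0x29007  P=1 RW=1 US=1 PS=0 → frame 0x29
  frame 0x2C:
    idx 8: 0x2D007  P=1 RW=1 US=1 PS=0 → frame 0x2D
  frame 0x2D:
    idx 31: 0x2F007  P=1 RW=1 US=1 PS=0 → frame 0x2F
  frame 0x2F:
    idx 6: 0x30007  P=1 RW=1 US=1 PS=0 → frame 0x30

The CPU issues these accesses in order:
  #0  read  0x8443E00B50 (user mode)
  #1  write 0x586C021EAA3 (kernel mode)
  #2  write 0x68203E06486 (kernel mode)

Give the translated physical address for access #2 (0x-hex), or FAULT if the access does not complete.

Per-access translation:
#0 VA=0x8443E00B50 (r,user):
  [0] read 0x11 idx=1: raw=0x15007 flags P=1 W=1 U=1 S=0
  [1] read 0x15 idx=17: raw=0x18007 flags P=1 W=1 U=1 S=0
  [2] read 0x18 idx=31: raw=0x1A007 flags P=1 W=1 U=1 S=0
  [3] read 0x1A idx=0: raw=0x1D007 flags P=1 W=1 U=1 S=0
  ⇒ phys 0x1DB50  [4 reads]
#1 VA=0x586C021EAA3 (w,kernel):
  [0] read 0x11 idx=11: raw=0x1F007 flags P=1 W=1 U=1 S=0
  [1] read 0x1F idx=27: raw=0x22007 flags P=1 W=1 U=1 S=0
  [2] read 0x22 idx=1: raw=0x25007 flags P=1 W=1 U=1 S=0
  [3] read 0x25 idx=30: raw=0x29007 flags P=1 W=1 U=1 S=0
  ⇒ phys 0x29AA3  [4 reads]
#2 VA=0x68203E06486 (w,kernel):
  [0] read 0x11 idx=13: raw=0x2C007 flags P=1 W=1 U=1 S=0
  [1] read 0x2C idx=8: raw=0x2D007 flags P=1 W=1 U=1 S=0
  [2] read 0x2D idx=31: raw=0x2F007 flags P=1 W=1 U=1 S=0
  [3] read 0x2F idx=6: raw=0x30007 flags P=1 W=1 U=1 S=0
  ⇒ phys 0x30486  [4 reads]

Access #2 PA: 0x30486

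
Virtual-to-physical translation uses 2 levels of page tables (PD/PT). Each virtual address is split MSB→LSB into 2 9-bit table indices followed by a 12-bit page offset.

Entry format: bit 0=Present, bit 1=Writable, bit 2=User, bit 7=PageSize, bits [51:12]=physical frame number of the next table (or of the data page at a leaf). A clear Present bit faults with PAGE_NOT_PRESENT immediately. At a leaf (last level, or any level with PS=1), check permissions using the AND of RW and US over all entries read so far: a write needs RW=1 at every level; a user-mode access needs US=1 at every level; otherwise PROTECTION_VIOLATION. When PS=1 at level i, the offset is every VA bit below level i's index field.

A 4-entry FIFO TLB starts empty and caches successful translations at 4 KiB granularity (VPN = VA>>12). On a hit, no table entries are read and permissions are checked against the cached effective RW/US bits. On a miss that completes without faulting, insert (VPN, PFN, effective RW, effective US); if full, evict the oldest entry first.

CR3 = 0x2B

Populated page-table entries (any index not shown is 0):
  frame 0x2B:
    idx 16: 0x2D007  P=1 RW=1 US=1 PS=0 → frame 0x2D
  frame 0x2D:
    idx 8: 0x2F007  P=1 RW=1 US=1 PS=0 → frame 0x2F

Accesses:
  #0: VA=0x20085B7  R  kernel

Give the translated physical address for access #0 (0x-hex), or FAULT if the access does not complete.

Per-access translation:
#0 VA=0x20085B7 (r,kernel):
  lvl0: tbl 0x2B, slot 16 ⇒ 0x2D007 (P1/RW1/US1/PS0)
  lvl1: tbl 0x2D, slot 8 ⇒ 0x2F007 (P1/RW1/US1/PS0)
  ⇒ phys 0x2F5B7  [2 reads]

Access #0 PA: 0x2F5B7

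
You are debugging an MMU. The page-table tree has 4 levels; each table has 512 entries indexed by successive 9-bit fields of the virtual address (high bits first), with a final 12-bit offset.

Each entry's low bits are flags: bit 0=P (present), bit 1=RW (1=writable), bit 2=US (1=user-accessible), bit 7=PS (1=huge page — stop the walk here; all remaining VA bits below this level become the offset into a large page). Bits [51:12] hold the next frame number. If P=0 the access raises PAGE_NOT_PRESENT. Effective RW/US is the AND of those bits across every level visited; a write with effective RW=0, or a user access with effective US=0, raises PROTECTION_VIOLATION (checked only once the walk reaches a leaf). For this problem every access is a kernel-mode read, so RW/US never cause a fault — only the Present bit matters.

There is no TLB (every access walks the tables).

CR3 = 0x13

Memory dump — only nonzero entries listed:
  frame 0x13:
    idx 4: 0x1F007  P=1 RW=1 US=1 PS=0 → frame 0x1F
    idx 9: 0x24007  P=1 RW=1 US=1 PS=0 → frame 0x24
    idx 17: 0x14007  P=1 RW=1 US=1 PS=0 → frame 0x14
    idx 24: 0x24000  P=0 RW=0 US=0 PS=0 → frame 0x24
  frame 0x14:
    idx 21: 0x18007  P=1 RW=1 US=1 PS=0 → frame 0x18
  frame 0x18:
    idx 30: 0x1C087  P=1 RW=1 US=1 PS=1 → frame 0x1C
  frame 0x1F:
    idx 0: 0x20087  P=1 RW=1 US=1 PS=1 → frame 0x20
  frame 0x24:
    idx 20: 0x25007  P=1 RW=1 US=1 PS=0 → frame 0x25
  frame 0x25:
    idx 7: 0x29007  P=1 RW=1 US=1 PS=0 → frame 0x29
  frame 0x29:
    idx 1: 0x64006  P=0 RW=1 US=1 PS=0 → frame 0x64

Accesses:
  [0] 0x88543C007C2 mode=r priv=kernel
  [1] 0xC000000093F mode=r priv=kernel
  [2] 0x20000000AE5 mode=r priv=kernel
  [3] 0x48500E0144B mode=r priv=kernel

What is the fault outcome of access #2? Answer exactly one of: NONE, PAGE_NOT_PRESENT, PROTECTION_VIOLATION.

Per-access translation:
#0 VA=0x88543C007C2 (r,kernel):
  lvl0: tbl 0x13, slot 17 ⇒ 0x14007 (P1/RW1/US1/PS0)
  lvl1: tbl 0x14, slot 21 ⇒ 0x18007 (P1/RW1/US1/PS0)
  lvl2: tbl 0x18, slot 30 ⇒ 0x1C087 (P1/RW1/US1/PS1)
  ✓ 0x1C7C2 (huge @L2)  — 3 lookups
#1 VA=0xC000000093F (r,kernel):
  lvl0: tbl 0x13, slot 24 ⇒ 0x24000 (P0/RW0/US0/PS0)
  ⇒ fault: PAGE_NOT_PRESENT  — 1 lookups
#2 VA=0x20000000AE5 (r,kernel):
  lvl0: tbl 0x13, slot 4 ⇒ 0x1F007 (P1/RW1/US1/PS0)
  lvl1: tbl 0x1F, slot 0 ⇒ 0x20087 (P1/RW1/US1/PS1)
  ✓ 0x20AE5 (huge @L1)  — 2 lookups
#3 VA=0x48500E0144B (r,kernel):
  lvl0: tbl 0x13, slot 9 ⇒ 0x24007 (P1/RW1/US1/PS0)
  lvl1: tbl 0x24, slot 20 ⇒ 0x25007 (P1/RW1/US1/PS0)
  lvl2: tbl 0x25, slot 7 ⇒ 0x29007 (P1/RW1/US1/PS0)
  lvl3: tbl 0x29, slot 1 ⇒ 0x64006 (P0/RW1/US1/PS0)
  ⇒ fault: PAGE_NOT_PRESENT  — 4 lookups

Access #2 fault: NONE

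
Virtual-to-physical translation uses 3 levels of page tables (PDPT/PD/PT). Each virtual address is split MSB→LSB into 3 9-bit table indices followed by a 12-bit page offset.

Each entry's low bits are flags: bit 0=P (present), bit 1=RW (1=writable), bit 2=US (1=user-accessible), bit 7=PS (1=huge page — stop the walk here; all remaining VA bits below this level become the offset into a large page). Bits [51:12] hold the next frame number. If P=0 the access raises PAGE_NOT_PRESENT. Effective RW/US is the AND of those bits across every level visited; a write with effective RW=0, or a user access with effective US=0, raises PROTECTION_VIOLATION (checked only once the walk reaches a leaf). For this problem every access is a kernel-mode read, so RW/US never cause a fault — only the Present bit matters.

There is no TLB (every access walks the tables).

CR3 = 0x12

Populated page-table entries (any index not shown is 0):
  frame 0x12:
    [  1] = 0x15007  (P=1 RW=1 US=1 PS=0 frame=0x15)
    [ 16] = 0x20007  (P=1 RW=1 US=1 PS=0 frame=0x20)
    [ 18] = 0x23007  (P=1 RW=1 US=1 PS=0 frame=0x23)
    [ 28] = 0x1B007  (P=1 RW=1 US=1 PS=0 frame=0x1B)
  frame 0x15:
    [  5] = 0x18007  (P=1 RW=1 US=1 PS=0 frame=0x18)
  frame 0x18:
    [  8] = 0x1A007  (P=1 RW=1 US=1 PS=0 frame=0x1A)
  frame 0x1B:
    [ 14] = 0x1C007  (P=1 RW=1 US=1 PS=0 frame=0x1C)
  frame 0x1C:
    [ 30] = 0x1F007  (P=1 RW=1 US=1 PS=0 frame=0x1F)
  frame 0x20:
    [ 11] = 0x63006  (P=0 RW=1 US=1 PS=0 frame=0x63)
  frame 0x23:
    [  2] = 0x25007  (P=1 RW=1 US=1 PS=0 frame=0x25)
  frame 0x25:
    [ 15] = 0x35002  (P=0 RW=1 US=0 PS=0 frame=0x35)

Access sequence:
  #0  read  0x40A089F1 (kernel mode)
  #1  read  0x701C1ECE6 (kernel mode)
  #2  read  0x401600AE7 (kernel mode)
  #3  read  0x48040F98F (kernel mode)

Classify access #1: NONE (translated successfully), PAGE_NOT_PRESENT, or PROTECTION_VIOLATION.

Walk each access:
#0 VA=0x40A089F1 (r,kernel):
  L0: frame=0x12 idx=1 entry=0x15007 [P=1 RW=1 US=1 PS=0]
  L1: frame=0x15 idx=5 entry=0x18007 [P=1 RW=1 US=1 PS=0]
  L2: frame=0x18 idx=8 entry=0x1A007 [P=1 RW=1 US=1 PS=0]
  ⇒ phys 0x1A9F1  [3 reads]
#1 VA=0x701C1ECE6 (r,kernel):
  L0: frame=0x12 idx=28 entry=0x1B007 [P=1 RW=1 US=1 PS=0]
  L1: frame=0x1B idx=14 entry=0x1C007 [P=1 RW=1 US=1 PS=0]
  L2: frame=0x1C idx=30 entry=0x1F007 [P=1 RW=1 US=1 PS=0]
  ⇒ phys 0x1FCE6  [3 reads]
#2 VA=0x401600AE7 (r,kernel):
  L0: frame=0x12 idx=16 entry=0x20007 [P=1 RW=1 US=1 PS=0]
  L1: frame=0x20 idx=11 entry=0x63006 [P=0 RW=1 US=1 PS=0]
  → PAGE_NOT_PRESENT  (2 entries read)
#3 VA=0x48040F98F (r,kernel):
  L0: frame=0x12 idx=18 entry=0x23007 [P=1 RW=1 US=1 PS=0]
  L1: frame=0x23 idx=2 entry=0x25007 [P=1 RW=1 US=1 PS=0]
  L2: frame=0x25 idx=15 entry=0x35002 [P=0 RW=1 US=0 PS=0]
  → PAGE_NOT_PRESENT  (3 entries read)

Access #1 fault: NONE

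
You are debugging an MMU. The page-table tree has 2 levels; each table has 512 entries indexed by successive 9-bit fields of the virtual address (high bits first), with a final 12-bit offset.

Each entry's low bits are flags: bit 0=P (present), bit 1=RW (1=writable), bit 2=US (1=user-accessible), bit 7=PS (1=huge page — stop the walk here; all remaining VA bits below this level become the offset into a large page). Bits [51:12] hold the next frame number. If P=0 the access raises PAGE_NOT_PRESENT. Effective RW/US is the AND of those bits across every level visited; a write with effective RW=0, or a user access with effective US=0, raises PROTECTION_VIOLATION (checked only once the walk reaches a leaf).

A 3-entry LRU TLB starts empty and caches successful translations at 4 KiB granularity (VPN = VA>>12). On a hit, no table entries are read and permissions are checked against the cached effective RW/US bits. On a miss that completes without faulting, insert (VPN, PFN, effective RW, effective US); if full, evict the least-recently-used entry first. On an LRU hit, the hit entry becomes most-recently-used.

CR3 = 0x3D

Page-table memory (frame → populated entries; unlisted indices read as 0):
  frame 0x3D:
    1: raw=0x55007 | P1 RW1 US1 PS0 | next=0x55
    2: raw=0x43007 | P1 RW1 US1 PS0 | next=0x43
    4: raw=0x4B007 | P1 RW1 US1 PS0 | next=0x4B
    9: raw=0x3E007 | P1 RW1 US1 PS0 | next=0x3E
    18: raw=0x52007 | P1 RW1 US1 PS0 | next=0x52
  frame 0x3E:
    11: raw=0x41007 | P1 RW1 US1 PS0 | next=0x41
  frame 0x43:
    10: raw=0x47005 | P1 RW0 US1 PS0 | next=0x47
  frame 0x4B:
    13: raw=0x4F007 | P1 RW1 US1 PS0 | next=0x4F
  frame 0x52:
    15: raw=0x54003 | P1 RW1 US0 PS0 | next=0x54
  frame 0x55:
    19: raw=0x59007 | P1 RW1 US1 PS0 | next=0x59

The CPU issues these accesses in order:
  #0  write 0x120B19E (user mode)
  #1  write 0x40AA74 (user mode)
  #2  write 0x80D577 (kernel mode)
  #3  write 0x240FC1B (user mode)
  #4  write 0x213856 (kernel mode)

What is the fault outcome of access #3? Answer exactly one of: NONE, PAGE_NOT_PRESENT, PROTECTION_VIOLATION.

Trace:
#0 VA=0x120B19E (w,user):
  L0: frame=0x3D idx=9 entry=0x3E007 [P=1 RW=1 US=1 PS=0]
  L1: frame=0x3E idx=11 entry=0x41007 [P=1 RW=1 US=1 PS=0]
  ✓ 0x4119E  — 2 lookups
#1 VA=0x40AA74 (w,user):
  L0: frame=0x3D idx=2 entry=0x43007 [P=1 RW=1 US=1 PS=0]
  L1: frame=0x43 idx=10 entry=0x47005 [P=1 RW=0 US=1 PS=0]
  ✗ PROTECTION_VIOLATION  [2 reads]
#2 VA=0x80D577 (w,kernel):
  L0: frame=0x3D idx=4 entry=0x4B007 [P=1 RW=1 US=1 PS=0]
  L1: frame=0x4B idx=13 entry=0x4F007 [P=1 RW=1 US=1 PS=0]
  ✓ 0x4F577  — 2 lookups
#3 VA=0x240FC1B (w,user):
  L0: frame=0x3D idx=18 entry=0x52007 [P=1 RW=1 US=1 PS=0]
  L1: frame=0x52 idx=15 entry=0x54003 [P=1 RW=1 US=0 PS=0]
  ✗ PROTECTION_VIOLATION  [2 reads]
#4 VA=0x213856 (w,kernel):
  L0: frame=0x3D idx=1 entry=0x55007 [P=1 RW=1 US=1 PS=0]
  L1: frame=0x55 idx=19 entry=0x59007 [P=1 RW=1 US=1 PS=0]
  ✓ 0x59856  — 2 lookups

Access #3 fault: PROTECTION_VIOLATION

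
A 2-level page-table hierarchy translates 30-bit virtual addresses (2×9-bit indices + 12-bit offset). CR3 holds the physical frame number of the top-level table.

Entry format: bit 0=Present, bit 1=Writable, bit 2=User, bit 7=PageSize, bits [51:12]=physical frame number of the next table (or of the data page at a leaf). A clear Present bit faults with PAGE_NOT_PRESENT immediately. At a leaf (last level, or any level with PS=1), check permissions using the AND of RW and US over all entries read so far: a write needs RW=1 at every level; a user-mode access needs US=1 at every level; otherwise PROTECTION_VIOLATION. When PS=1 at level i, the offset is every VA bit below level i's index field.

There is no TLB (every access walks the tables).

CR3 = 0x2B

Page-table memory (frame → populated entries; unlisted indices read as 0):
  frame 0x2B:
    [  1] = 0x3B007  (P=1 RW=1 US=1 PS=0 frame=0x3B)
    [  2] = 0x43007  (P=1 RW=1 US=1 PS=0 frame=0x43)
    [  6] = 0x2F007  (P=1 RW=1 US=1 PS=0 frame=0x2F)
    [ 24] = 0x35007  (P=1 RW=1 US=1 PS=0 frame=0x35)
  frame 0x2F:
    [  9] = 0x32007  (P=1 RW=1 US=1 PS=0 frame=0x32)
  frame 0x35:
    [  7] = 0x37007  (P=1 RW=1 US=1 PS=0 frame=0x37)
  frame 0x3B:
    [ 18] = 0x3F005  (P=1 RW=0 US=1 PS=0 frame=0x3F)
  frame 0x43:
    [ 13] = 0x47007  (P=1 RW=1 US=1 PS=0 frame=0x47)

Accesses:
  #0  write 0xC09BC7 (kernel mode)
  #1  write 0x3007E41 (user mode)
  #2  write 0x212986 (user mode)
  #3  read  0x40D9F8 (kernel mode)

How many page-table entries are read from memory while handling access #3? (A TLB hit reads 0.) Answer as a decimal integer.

Walk each access:
#0 VA=0xC09BC7 (w,kernel):
  [0] read 0x2B idx=6: raw=0x2F007 flags P=1 W=1 U=1 S=0
  [1] read 0x2F idx=9: raw=0x32007 flags P=1 W=1 U=1 S=0
  ⇒ phys 0x32BC7  [2 reads]
#1 VA=0x3007E41 (w,user):
  [0] read 0x2B idx=24: raw=0x35007 flags P=1 W=1 U=1 S=0
  [1] read 0x35 idx=7: raw=0x37007 flags P=1 W=1 U=1 S=0
  ⇒ phys 0x37E41  [2 reads]
#2 VA=0x212986 (w,user):
  [0] read 0x2B idx=1: raw=0x3B007 flags P=1 W=1 U=1 S=0
  [1] read 0x3B idx=18: raw=0x3F005 flags P=1 W=0 U=1 S=0
  → PROTECTION_VIOLATION  (2 entries read)
#3 VA=0x40D9F8 (r,kernel):
  [0] read 0x2B idx=2: raw=0x43007 flags P=1 W=1 U=1 S=0
  [1] read 0x43 idx=13: raw=0x47007 flags P=1 W=1 U=1 S=0
  ⇒ phys 0x479F8  [2 reads]

Entries read for #3: 2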